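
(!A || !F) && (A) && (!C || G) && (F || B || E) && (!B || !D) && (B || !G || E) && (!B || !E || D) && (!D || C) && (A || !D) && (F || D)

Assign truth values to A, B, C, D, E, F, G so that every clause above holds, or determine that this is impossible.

The clause (A) is unit, so A = true.
The clause (!F) is unit, so F = false.
The clause (D) is unit, so D = true.
The clause (!B) is unit, so B = false.
The clause (E) is unit, so E = true.
The clause (C) is unit, so C = true.
The clause (G) is unit, so G = true.
Every clause now holds.

A: true; B: false; C: true; D: true; E: true; F: false; G: true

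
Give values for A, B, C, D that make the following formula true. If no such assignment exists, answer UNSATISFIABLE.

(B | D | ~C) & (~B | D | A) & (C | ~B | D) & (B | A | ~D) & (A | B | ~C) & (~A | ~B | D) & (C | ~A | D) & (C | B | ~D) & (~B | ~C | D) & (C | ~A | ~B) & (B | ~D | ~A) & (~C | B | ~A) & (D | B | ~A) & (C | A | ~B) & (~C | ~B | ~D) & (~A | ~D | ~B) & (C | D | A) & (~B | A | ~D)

Case B = 1:
Case D = 1:
The clause (~C) is unit, so C = 0.
The clause (~A) is unit, so A = 0.
Now (A) is unsatisfied and unit — conflict.
That branch fails; take D = 0 instead.
The clause (A) is unit, so A = 1.
Now (~A) is unsatisfied and unit — conflict.
Either choice for D ends in contradiction.
That branch fails; take B = 0 instead.
Case D = 1:
The clause (A) is unit, so A = 1.
Now (~A) is unsatisfied and unit — conflict.
That branch fails; take D = 0 instead.
The clause (~C) is unit, so C = 0.
The clause (~A) is unit, so A = 0.
Now (A) is unsatisfied and unit — conflict.
Either choice for D ends in contradiction.
Either choice for B ends in contradiction.

UNSATISFIABLE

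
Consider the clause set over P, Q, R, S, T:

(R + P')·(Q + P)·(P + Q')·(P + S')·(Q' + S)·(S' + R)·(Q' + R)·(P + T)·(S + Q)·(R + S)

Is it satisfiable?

Satisfiable

Suppose R = 1.
Suppose Q = 1.
The clause (P) is unit, so P = 1.
The clause (S) is unit, so S = 1.
All clauses hold; T can take either value.
A satisfying assignment: P ↦ 1,  Q ↦ 1,  R ↦ 1,  S ↦ 1,  T ↦ 0.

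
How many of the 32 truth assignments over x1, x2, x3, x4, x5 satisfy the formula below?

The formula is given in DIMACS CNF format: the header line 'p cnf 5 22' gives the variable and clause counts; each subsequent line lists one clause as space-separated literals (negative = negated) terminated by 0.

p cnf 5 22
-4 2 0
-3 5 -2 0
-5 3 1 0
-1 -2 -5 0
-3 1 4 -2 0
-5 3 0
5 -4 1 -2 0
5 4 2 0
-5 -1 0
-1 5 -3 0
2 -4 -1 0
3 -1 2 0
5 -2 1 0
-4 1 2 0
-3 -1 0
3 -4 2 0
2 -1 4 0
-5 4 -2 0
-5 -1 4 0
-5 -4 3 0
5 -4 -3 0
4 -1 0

There are 2^5 = 32 truth assignments over (x1, x2, x3, x4, x5).
Split on x5. With x5 = True, the clauses containing x5 are satisfied and ¬x5 drops from the rest; 2 of the 2^4 = 16 assignments to the other variables satisfy what remains.
With x5 = False, by the same count on the reduced clause set, 1 assignment works.
Total: 2 + 1 = 3.

3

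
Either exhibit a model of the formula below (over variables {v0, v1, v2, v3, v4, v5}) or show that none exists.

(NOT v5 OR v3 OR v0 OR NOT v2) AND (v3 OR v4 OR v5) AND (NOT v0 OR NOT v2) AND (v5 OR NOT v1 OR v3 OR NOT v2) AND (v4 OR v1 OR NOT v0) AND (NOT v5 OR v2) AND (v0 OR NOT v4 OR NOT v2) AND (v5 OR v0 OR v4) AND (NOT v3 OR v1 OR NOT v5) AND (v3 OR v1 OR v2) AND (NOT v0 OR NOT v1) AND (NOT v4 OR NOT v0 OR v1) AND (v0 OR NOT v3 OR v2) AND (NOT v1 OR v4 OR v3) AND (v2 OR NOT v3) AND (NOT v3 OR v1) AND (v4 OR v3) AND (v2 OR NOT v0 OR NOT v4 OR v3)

v0=false, v1=true, v2=true, v3=true, v4=false, v5=true

Try v0 = false.
Try v5 = true.
The clause (v2) is unit, so v2 = true.
The clause (v3) is unit, so v3 = true.
The clause (NOT v4) is unit, so v4 = false.
The clause (v1) is unit, so v1 = true.
This assignment satisfies each clause.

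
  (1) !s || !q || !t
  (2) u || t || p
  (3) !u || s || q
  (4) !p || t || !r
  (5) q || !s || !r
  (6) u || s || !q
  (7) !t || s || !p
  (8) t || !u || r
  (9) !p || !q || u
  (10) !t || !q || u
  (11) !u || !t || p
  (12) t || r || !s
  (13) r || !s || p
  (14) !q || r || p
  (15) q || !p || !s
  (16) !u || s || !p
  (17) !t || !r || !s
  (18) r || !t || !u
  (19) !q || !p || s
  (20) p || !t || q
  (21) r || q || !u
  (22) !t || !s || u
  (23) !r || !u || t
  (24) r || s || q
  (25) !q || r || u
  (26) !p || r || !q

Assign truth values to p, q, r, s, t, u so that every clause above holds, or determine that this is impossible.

UNSATISFIABLE

Suppose s = false.
Suppose u = false.
The clause (!q) is unit, so q = false.
The clause (r) is unit, so r = true.
Suppose t = true.
The clause (!p) is unit, so p = false.
Now (p) is unsatisfied and unit — conflict.
So t must be the other value — set t = false.
The clause (p) is unit, so p = true.
Now (!p) is unsatisfied and unit — conflict.
Both values of t lead to a conflict.
So u must be the other value — set u = true.
The clause (q) is unit, so q = true.
The clause (!p) is unit, so p = false.
The clause (!t) is unit, so t = false.
The clause (r) is unit, so r = true.
Now (!r) is unsatisfied and unit — conflict.
Both values of u lead to a conflict.
So s must be the other value — set s = true.
Suppose q = false.
The clause (!r) is unit, so r = false.
The clause (t) is unit, so t = true.
The clause (p) is unit, so p = true.
Now (!p) is unsatisfied and unit — conflict.
So q must be the other value — set q = true.
The clause (!t) is unit, so t = false.
The clause (r) is unit, so r = true.
The clause (!p) is unit, so p = false.
The clause (u) is unit, so u = true.
Now (!u) is unsatisfied and unit — conflict.
Both values of q lead to a conflict.
Both values of s lead to a conflict.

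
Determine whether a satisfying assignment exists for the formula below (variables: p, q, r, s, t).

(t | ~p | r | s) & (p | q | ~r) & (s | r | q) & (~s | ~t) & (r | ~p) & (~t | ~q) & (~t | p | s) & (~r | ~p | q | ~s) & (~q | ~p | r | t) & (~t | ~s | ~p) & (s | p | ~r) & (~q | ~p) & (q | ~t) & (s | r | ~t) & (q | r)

Branch on s: set s = 1.
From the singleton clause (~t), t = 0.
Branch on r: set r = 0.
From the singleton clause (~p), p = 0.
From the singleton clause (q), q = 1.
This assignment satisfies each clause.
A satisfying assignment: p=0, q=1, r=0, s=1, t=0.

Satisfiable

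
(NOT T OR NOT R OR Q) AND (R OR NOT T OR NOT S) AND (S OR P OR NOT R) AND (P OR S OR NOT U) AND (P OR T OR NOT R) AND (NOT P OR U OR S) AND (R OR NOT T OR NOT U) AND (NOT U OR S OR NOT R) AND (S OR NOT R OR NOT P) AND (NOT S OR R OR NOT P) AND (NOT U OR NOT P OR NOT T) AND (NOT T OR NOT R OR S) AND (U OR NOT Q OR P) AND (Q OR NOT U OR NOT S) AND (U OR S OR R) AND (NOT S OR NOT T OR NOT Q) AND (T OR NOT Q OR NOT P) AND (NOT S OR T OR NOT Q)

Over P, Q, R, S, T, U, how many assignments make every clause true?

There are 2^6 = 64 truth assignments over (P, Q, R, S, T, U).
Split on R. With R = true, the clauses containing R are satisfied and NOT R drops from the rest; 1 of the 2^5 = 32 assignments to the other variables satisfy what remains.
With R = false, by the same count on the reduced clause set, 2 assignments work.
(One model: P=F, Q=F, R=F, S=T, T=F, U=F.)
Total: 1 + 2 = 3.

3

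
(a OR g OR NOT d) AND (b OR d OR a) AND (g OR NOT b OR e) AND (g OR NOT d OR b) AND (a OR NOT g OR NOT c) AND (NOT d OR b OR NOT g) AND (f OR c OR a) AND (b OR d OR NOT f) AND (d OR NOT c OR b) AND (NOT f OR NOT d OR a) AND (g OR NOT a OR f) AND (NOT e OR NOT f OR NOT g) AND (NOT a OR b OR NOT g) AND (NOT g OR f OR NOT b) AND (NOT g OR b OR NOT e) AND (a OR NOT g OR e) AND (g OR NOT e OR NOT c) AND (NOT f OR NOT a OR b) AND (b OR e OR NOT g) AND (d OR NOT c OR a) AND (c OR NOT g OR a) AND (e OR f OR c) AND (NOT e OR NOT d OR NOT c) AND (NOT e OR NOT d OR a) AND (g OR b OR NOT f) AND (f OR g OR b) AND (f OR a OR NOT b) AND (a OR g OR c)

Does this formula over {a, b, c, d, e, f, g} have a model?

Yes

Try a = true.
Try g = false.
(f) alone gives f = true.
(b) alone gives b = true.
(e) alone gives e = true.
(NOT c) alone gives c = false.
Every clause is now satisfied; d is unconstrained.
A satisfying assignment: a=true,  b=true,  c=false,  d=false,  e=true,  f=true,  g=false.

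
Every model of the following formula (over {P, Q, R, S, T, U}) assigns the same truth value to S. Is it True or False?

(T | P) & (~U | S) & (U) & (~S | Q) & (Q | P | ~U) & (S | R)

Suppose S = 0.
(~U) alone gives U = 0.
But (U) is also a unit clause — contradiction.
So every satisfying assignment has S = True.

True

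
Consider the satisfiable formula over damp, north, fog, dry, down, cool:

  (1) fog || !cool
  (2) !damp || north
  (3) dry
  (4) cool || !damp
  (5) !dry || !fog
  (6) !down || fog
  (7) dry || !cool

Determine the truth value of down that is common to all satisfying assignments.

Suppose down = true.
The clause (dry) is unit, so dry = true.
The clause (!fog) is unit, so fog = false.
But (fog) is also a unit clause — contradiction.
So every satisfying assignment has down = False.

False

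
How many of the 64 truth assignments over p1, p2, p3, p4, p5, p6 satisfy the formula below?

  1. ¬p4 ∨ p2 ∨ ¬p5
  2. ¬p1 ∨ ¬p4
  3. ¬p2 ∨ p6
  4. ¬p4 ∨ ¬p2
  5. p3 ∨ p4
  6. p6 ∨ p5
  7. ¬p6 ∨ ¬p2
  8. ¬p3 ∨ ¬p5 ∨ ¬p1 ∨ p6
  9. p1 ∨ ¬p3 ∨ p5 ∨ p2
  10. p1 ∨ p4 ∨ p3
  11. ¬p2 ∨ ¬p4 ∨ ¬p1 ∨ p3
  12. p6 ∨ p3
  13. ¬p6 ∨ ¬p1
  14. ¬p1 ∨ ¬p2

There are 2^6 = 64 truth assignments over (p1, p2, p3, p4, p5, p6).
Split on p2. With p2 = True, the clauses containing p2 are satisfied and ¬p2 drops from the rest; 0 of the 2^5 = 32 assignments to the other variables satisfy what remains.
With p2 = False, by the same count on the reduced clause set, 3 assignments work.
(One model: p1=F, p2=F, p3=F, p4=T, p5=F, p6=T.)
Total: 0 + 3 = 3.

3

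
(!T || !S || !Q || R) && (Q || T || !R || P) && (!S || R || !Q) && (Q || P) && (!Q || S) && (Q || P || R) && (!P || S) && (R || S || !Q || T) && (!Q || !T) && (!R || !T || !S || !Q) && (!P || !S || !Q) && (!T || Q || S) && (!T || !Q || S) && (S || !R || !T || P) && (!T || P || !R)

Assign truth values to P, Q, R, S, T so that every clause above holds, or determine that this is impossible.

Case Q = false:
From the singleton clause (P), P = true.
From the singleton clause (S), S = true.
All clauses hold; R, T can take either value.

P: true; Q: false; R: true; S: true; T: true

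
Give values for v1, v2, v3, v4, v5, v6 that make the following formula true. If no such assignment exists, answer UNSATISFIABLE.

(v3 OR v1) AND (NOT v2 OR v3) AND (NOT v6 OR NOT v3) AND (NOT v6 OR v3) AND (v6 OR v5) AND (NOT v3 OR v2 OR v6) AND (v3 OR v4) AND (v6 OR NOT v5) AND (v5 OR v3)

UNSATISFIABLE

Case v3 = true:
Unit clause (NOT v6) forces v6 = false.
Unit clause (v5) forces v5 = true.
That conflicts with the unit clause (NOT v5).
So v3 must be the other value — set v3 = false.
Unit clause (v1) forces v1 = true.
Unit clause (NOT v2) forces v2 = false.
Unit clause (NOT v6) forces v6 = false.
Unit clause (v5) forces v5 = true.
That conflicts with the unit clause (NOT v5).
Either choice for v3 ends in contradiction.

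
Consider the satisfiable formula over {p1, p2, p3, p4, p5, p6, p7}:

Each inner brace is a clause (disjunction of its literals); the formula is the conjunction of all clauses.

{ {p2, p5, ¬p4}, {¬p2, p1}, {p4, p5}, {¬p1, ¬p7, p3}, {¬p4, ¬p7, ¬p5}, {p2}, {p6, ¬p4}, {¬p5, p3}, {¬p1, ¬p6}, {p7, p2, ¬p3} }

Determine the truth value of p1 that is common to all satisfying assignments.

True

Suppose p1 = False.
(¬p2) alone gives p2 = False.
That conflicts with the unit clause (p2).
So every satisfying assignment has p1 = True.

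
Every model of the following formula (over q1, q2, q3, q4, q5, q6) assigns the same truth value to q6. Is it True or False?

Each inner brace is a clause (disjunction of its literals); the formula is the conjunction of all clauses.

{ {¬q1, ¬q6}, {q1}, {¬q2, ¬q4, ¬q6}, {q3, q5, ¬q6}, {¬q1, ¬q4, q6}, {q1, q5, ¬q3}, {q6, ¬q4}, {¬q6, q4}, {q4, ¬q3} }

False

Suppose q6 = True.
(¬q1) alone gives q1 = False.
Now (q1) is unsatisfied and unit — conflict.
So every satisfying assignment has q6 = False.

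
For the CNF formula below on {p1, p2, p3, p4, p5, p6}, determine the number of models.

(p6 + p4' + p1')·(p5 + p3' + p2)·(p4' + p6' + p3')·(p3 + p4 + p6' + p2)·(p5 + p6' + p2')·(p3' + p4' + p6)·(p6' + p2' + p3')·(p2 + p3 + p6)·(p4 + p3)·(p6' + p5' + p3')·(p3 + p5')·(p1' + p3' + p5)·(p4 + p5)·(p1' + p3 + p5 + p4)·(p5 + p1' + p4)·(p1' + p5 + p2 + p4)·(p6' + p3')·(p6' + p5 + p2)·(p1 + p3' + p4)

3

There are 2^6 = 64 truth assignments over (p1, p2, p3, p4, p5, p6).
Split on p1. With p1 = 1, the clauses containing p1 are satisfied and p1' drops from the rest; 2 of the 2^5 = 32 assignments to the other variables satisfy what remains.
With p1 = 0, by the same count on the reduced clause set, 1 assignment works.
Total: 2 + 1 = 3.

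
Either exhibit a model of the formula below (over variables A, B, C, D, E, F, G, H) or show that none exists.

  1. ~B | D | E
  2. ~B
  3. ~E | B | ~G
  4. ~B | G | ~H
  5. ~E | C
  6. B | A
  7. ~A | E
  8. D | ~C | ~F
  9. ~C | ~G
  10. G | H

A ↦ 1,  B ↦ 0,  C ↦ 1,  D ↦ 1,  E ↦ 1,  F ↦ 1,  G ↦ 0,  H ↦ 1

The clause (~B) is unit, so B = 0.
The clause (A) is unit, so A = 1.
The clause (E) is unit, so E = 1.
The clause (~G) is unit, so G = 0.
The clause (C) is unit, so C = 1.
The clause (H) is unit, so H = 1.
Case D = 1:
No clause remains; F is free.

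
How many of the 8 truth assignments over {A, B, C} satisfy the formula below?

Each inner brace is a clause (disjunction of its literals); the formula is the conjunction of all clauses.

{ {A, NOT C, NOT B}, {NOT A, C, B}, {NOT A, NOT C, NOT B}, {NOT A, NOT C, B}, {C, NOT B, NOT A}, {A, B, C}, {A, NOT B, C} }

1

There are 2^3 = 8 truth assignments over (A, B, C).
Check each against the 7 clauses (columns in the order A, B, C):
  F F F  ✗ fails (A OR B OR C)
  F F T  ✓ satisfies all
  F T F  ✗ fails (A OR NOT B OR C)
  F T T  ✗ fails (A OR NOT C OR NOT B)
  T F F  ✗ fails (NOT A OR C OR B)
  T F T  ✗ fails (NOT A OR NOT C OR B)
  T T F  ✗ fails (C OR NOT B OR NOT A)
  T T T  ✗ fails (NOT A OR NOT C OR NOT B)
1 of the 8 rows is a model.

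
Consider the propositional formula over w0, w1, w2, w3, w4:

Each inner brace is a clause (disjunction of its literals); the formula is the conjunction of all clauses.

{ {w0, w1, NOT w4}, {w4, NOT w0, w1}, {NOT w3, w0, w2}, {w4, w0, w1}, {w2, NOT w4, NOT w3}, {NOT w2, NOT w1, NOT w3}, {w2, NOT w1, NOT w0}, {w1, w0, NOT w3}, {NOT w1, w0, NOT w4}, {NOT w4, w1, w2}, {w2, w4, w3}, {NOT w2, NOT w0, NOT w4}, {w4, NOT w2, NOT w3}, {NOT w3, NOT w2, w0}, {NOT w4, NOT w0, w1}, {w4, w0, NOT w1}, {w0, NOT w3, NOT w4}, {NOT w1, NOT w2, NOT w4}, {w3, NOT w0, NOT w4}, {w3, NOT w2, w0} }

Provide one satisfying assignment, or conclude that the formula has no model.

w0=true, w1=true, w2=true, w3=false, w4=false

Case w0 = true:
Case w4 = false:
From the singleton clause (w1), w1 = true.
From the singleton clause (w2), w2 = true.
From the singleton clause (NOT w3), w3 = false.
This assignment satisfies each clause.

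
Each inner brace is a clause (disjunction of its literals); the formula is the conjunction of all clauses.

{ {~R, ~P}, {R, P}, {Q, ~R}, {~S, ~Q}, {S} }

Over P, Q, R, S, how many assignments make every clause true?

1

There are 2^4 = 16 truth assignments over (P, Q, R, S).
Check each against the 5 clauses (columns in the order P, Q, R, S):
  F F F F  ✗ fails (R | P)
  F F F T  ✗ fails (R | P)
  F F T F  ✗ fails (Q | ~R)
  F F T T  ✗ fails (Q | ~R)
  F T F F  ✗ fails (R | P)
  F T F T  ✗ fails (R | P)
  F T T F  ✗ fails (S)
  F T T T  ✗ fails (~S | ~Q)
  T F F F  ✗ fails (S)
  T F F T  ✓ satisfies all
  T F T F  ✗ fails (~R | ~P)
  T F T T  ✗ fails (~R | ~P)
  T T F F  ✗ fails (S)
  T T F T  ✗ fails (~S | ~Q)
  T T T F  ✗ fails (~R | ~P)
  T T T T  ✗ fails (~R | ~P)
1 of the 16 rows is a model.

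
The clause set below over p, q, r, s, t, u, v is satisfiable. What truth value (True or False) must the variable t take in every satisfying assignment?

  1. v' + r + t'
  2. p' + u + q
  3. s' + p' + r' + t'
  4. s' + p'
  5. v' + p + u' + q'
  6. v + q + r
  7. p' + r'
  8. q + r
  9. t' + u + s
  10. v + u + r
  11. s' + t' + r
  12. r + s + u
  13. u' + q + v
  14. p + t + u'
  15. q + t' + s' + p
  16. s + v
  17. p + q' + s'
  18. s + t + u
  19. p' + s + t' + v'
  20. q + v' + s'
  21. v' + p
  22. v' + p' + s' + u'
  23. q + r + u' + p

Suppose t = 1.
Suppose v = 0.
Unit clause (s) forces s = 1.
Unit clause (p') forces p = 0.
Unit clause (r) forces r = 1.
Unit clause (q) forces q = 1.
But (q') is also a unit clause — contradiction.
So v must be the other value — set v = 1.
Unit clause (r) forces r = 1.
Unit clause (p') forces p = 0.
But (p) is also a unit clause — contradiction.
Both values of v lead to a conflict.
So every satisfying assignment has t = False.

False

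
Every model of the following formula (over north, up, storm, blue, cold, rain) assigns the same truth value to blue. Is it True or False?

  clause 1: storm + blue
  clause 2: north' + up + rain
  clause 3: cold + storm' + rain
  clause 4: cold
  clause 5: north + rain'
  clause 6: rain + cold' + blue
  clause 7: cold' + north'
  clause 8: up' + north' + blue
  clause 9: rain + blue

Suppose blue = 0.
The clause (storm) is unit, so storm = 1.
The clause (cold) is unit, so cold = 1.
The clause (rain) is unit, so rain = 1.
The clause (north) is unit, so north = 1.
But (north') is also a unit clause — contradiction.
So every satisfying assignment has blue = True.

True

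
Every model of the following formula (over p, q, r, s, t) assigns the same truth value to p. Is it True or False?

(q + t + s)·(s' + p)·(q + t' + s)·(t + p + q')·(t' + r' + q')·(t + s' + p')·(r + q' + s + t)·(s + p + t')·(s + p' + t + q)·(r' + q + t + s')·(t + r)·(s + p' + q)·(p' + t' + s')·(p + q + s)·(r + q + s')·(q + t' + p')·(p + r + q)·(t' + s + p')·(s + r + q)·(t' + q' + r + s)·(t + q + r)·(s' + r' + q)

Suppose p = 0.
(s') alone gives s = 0.
(t') alone gives t = 0.
(q) alone gives q = 1.
Now (q') is unsatisfied and unit — conflict.
So every satisfying assignment has p = True.

True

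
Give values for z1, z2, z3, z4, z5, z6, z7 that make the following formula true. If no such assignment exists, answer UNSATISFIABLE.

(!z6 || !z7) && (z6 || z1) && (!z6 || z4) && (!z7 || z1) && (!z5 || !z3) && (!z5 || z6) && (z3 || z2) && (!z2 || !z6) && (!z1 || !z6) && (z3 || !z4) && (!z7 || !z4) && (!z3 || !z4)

Try z6 = false.
(z1) alone gives z1 = true.
(!z5) alone gives z5 = false.
Try z3 = false.
(z2) alone gives z2 = true.
(!z4) alone gives z4 = false.
Every clause is now satisfied; z7 is unconstrained.

z1 ↦ true,  z2 ↦ true,  z3 ↦ false,  z4 ↦ false,  z5 ↦ false,  z6 ↦ false,  z7 ↦ false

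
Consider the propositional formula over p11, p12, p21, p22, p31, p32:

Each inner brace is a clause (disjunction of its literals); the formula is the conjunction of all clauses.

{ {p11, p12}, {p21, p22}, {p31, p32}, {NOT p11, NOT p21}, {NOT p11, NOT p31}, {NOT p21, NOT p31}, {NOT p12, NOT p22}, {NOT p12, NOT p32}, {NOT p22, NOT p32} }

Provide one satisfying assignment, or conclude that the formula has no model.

UNSATISFIABLE

Branch on p11: set p11 = true.
(NOT p21) alone gives p21 = false.
(p22) alone gives p22 = true.
(NOT p31) alone gives p31 = false.
(p32) alone gives p32 = true.
But (NOT p32) is also a unit clause — contradiction.
That branch fails; take p11 = false instead.
(p12) alone gives p12 = true.
(NOT p22) alone gives p22 = false.
(p21) alone gives p21 = true.
(NOT p31) alone gives p31 = false.
(p32) alone gives p32 = true.
But (NOT p32) is also a unit clause — contradiction.
Either choice for p11 ends in contradiction.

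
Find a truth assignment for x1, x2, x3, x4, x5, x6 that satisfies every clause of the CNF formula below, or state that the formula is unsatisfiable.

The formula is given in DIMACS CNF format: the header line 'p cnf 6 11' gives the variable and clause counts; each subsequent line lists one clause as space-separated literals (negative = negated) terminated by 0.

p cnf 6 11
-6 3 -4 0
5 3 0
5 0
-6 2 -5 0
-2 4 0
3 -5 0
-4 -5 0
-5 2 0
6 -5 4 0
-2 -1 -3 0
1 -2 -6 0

The clause (x5) is unit, so x5 = True.
The clause (x3) is unit, so x3 = True.
The clause (¬x4) is unit, so x4 = False.
The clause (¬x2) is unit, so x2 = False.
But (x2) is also a unit clause — contradiction.

UNSATISFIABLE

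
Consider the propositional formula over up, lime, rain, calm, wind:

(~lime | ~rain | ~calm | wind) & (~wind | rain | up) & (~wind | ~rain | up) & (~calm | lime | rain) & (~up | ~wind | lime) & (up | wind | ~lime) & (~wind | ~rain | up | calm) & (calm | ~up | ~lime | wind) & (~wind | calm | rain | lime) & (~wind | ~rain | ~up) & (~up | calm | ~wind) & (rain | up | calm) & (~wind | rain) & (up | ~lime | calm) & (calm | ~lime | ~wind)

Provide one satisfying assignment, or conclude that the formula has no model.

Suppose wind = 0.
Suppose up = 1.
Suppose calm = 1.
Suppose lime = 0.
The clause (rain) is unit, so rain = 1.
Every clause now holds.

up: 1, lime: 0, rain: 1, calm: 1, wind: 0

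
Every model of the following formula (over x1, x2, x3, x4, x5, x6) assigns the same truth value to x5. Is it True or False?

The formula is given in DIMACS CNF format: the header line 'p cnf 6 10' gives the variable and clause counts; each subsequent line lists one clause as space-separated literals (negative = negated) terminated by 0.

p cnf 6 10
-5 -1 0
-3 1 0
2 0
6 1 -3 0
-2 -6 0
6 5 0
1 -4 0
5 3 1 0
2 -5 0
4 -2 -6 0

True

Suppose x5 = False.
From the singleton clause (x2), x2 = True.
From the singleton clause (¬x6), x6 = False.
But (x6) is also a unit clause — contradiction.
So every satisfying assignment has x5 = True.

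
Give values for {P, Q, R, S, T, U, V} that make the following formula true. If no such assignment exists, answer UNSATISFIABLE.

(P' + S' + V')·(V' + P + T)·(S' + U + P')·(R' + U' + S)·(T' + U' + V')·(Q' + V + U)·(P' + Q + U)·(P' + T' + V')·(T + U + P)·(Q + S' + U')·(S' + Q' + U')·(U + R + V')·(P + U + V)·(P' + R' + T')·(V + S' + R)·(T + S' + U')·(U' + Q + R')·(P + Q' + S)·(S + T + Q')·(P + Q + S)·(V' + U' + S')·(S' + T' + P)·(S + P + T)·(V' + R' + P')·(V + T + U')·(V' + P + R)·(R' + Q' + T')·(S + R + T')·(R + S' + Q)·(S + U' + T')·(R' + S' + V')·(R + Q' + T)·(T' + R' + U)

Branch on P: set P = 1.
Branch on S: set S = 0.
Branch on R: set R = 0.
(T') alone gives T = 0.
(Q') alone gives Q = 0.
(U) alone gives U = 1.
(V) alone gives V = 1.
All clauses are satisfied.

P=1,  Q=0,  R=0,  S=0,  T=0,  U=1,  V=1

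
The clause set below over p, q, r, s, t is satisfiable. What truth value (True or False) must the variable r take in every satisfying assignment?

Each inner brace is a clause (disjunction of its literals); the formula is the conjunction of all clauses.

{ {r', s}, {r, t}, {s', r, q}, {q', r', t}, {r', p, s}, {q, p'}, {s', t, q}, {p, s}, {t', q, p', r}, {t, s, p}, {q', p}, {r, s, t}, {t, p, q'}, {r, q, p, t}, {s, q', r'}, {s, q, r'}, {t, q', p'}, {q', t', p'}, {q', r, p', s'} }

True

Suppose r = 0.
(t) alone gives t = 1.
Suppose s = 0.
(p) alone gives p = 1.
(q) alone gives q = 1.
Now (q') is unsatisfied and unit — conflict.
That branch fails; take s = 1 instead.
(q) alone gives q = 1.
(p) alone gives p = 1.
Now (p') is unsatisfied and unit — conflict.
Both values of s lead to a conflict.
So every satisfying assignment has r = True.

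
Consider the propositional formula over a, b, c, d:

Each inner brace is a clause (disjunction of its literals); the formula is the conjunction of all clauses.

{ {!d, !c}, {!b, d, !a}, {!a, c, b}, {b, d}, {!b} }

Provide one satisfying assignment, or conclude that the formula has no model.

a ↦ false, b ↦ false, c ↦ false, d ↦ true

(!b) alone gives b = false.
(d) alone gives d = true.
(!c) alone gives c = false.
(!a) alone gives a = false.
This assignment satisfies each clause.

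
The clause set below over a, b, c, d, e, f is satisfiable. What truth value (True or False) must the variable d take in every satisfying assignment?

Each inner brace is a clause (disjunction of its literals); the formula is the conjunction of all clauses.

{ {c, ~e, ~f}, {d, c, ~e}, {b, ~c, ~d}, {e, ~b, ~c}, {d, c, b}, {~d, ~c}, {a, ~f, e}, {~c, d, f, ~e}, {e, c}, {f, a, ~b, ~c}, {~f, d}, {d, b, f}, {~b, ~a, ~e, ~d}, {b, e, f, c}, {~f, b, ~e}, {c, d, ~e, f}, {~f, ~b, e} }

Suppose d = 0.
From the singleton clause (~f), f = 0.
From the singleton clause (b), b = 1.
Branch on c: set c = 1.
From the singleton clause (e), e = 1.
Now (~e) is unsatisfied and unit — conflict.
So c must be the other value — set c = 0.
From the singleton clause (~e), e = 0.
Now (e) is unsatisfied and unit — conflict.
Either choice for c ends in contradiction.
So every satisfying assignment has d = True.

True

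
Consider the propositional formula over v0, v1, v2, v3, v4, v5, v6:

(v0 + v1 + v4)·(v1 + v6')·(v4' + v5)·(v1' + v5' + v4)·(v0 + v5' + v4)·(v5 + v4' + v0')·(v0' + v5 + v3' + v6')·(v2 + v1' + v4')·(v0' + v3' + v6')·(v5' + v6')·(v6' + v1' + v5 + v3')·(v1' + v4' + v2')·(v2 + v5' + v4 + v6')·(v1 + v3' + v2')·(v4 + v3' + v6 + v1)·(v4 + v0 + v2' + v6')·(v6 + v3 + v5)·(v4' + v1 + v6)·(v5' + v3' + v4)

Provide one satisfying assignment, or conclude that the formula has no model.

v0: 1,  v1: 1,  v2: 1,  v3: 1,  v4: 0,  v5: 0,  v6: 0

Branch on v1: set v1 = 1.
Branch on v4: set v4 = 0.
From the singleton clause (v5'), v5 = 0.
Branch on v6: set v6 = 0.
From the singleton clause (v3), v3 = 1.
All clauses hold; v0, v2 can take either value.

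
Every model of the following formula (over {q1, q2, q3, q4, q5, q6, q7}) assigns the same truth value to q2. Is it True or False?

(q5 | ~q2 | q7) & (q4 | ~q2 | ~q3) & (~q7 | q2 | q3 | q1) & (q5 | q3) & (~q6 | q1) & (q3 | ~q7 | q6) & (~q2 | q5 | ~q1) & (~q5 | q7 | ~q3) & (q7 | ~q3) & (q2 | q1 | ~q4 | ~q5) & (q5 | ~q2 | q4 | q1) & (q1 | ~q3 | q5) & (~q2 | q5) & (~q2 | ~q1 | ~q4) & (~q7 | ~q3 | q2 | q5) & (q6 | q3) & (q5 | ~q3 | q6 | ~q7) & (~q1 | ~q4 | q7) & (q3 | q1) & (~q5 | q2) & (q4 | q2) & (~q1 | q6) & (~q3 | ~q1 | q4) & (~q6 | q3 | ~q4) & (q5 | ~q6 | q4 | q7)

Suppose q2 = 0.
The clause (~q5) is unit, so q5 = 0.
The clause (q3) is unit, so q3 = 1.
The clause (q7) is unit, so q7 = 1.
But (~q7) is also a unit clause — contradiction.
So every satisfying assignment has q2 = True.

True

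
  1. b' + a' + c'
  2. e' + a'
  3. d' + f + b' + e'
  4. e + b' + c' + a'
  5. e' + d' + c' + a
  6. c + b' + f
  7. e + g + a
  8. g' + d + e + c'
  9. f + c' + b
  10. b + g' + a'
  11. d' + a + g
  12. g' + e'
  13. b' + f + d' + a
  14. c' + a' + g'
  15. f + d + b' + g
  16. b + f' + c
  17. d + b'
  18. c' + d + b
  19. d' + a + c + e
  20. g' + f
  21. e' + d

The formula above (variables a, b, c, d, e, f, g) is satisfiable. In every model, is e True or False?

False

Suppose e = 1.
The clause (a') is unit, so a = 0.
The clause (g') is unit, so g = 0.
The clause (d') is unit, so d = 0.
But (d) is also a unit clause — contradiction.
So every satisfying assignment has e = False.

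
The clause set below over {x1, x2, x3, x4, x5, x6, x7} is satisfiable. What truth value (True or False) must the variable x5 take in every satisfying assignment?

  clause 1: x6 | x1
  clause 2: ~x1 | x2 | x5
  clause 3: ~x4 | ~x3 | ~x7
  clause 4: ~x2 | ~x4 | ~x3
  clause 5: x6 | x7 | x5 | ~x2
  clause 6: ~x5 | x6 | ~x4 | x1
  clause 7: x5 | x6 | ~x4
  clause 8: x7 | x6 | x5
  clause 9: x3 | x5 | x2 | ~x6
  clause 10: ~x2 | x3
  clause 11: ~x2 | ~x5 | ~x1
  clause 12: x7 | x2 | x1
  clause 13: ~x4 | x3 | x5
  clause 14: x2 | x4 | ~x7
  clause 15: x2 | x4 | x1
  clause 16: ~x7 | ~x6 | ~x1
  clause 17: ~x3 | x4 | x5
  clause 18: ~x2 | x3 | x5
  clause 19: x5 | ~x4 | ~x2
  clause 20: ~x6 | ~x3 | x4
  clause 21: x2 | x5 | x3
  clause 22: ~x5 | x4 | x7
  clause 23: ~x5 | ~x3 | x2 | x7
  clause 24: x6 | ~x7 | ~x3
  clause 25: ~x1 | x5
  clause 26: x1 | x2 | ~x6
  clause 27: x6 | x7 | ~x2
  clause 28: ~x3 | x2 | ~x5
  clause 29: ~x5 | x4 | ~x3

Suppose x5 = 0.
The clause (~x1) is unit, so x1 = 0.
The clause (x6) is unit, so x6 = 1.
The clause (x2) is unit, so x2 = 1.
The clause (x3) is unit, so x3 = 1.
The clause (~x4) is unit, so x4 = 0.
That conflicts with the unit clause (x4).
So every satisfying assignment has x5 = True.

True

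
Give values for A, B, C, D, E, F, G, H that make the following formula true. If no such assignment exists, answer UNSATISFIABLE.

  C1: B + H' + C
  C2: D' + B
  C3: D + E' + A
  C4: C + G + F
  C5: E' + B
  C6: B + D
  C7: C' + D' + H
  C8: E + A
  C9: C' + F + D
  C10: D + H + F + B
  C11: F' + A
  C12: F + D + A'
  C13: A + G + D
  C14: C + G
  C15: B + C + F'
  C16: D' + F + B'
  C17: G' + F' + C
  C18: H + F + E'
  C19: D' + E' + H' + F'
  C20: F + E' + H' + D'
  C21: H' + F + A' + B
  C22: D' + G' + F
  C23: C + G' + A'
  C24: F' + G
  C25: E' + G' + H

Suppose D = 0.
From the singleton clause (B), B = 1.
Suppose E = 1.
From the singleton clause (A), A = 1.
From the singleton clause (F), F = 1.
From the singleton clause (G), G = 1.
From the singleton clause (C), C = 1.
From the singleton clause (H), H = 1.
Every clause now holds.

A: 1,  B: 1,  C: 1,  D: 0,  E: 1,  F: 1,  G: 1,  H: 1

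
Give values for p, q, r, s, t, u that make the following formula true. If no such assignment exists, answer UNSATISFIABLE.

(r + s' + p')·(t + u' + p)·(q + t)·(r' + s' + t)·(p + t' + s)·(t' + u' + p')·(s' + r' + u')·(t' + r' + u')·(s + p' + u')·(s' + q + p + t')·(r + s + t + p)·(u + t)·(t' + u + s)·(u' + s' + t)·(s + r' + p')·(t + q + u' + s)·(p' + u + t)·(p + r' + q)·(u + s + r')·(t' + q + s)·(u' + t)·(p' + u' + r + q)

Case q = 1:
Case u = 0:
Unit clause (t) forces t = 1.
Unit clause (s) forces s = 1.
Case r = 0:
Unit clause (p') forces p = 0.
All clauses are satisfied.

p=0; q=1; r=0; s=1; t=1; u=0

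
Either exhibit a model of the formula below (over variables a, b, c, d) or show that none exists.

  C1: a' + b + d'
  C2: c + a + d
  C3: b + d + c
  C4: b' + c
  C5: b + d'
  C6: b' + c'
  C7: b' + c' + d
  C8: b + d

UNSATISFIABLE

Suppose b = 0.
(d') alone gives d = 0.
That conflicts with the unit clause (d).
So b must be the other value — set b = 1.
(c) alone gives c = 1.
That conflicts with the unit clause (c').
Either choice for b ends in contradiction.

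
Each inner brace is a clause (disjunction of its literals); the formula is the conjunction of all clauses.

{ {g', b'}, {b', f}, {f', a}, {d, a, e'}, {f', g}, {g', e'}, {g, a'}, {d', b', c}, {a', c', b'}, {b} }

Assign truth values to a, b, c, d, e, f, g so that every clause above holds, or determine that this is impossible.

UNSATISFIABLE

(b) alone gives b = 1.
(g') alone gives g = 0.
(f) alone gives f = 1.
That conflicts with the unit clause (f').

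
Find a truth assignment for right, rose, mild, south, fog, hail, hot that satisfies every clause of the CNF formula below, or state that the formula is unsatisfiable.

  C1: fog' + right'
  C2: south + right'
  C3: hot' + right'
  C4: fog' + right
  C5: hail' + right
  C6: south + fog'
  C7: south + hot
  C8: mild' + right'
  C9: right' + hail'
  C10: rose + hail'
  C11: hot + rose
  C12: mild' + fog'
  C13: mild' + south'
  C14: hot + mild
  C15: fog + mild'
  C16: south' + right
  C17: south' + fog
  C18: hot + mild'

right=0; rose=0; mild=0; south=0; fog=0; hail=0; hot=1

Suppose fog = 0.
(mild') alone gives mild = 0.
(hot) alone gives hot = 1.
(right') alone gives right = 0.
(hail') alone gives hail = 0.
(south') alone gives south = 0.
Every clause is now satisfied; rose is unconstrained.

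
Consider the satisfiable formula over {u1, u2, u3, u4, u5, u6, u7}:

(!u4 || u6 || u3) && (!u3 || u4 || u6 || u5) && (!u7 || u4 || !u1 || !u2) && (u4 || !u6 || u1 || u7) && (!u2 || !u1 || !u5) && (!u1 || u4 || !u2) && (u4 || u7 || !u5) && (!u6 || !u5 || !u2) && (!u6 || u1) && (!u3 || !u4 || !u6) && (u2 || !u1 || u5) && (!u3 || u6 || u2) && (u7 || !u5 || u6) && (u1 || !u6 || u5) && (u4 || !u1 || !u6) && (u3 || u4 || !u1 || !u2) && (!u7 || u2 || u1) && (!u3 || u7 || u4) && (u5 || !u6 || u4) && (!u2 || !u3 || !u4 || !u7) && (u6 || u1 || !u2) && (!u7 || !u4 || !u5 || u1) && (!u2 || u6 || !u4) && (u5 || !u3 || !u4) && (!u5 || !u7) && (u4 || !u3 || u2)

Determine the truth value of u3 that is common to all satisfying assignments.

Suppose u3 = true.
Try u6 = false.
From the singleton clause (u2), u2 = true.
From the singleton clause (u1), u1 = true.
From the singleton clause (!u5), u5 = false.
From the singleton clause (u4), u4 = true.
Now (!u4) is unsatisfied and unit — conflict.
Undo u6 and try u6 = true.
From the singleton clause (u1), u1 = true.
From the singleton clause (!u4), u4 = false.
Now (u4) is unsatisfied and unit — conflict.
Both values of u6 lead to a conflict.
So every satisfying assignment has u3 = False.

False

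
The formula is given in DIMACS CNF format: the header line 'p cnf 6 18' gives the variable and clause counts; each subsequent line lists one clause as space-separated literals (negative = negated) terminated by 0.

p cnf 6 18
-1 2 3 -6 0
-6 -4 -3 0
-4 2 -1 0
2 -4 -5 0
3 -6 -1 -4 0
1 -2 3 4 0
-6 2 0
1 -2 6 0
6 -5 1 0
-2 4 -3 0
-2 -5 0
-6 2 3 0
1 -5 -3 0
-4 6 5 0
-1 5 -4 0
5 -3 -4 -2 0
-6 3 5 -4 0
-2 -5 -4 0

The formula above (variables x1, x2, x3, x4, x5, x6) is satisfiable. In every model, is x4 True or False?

Suppose x4 = True.
Suppose x6 = False.
From the singleton clause (x5), x5 = True.
From the singleton clause (x2), x2 = True.
That conflicts with the unit clause (¬x2).
So x6 must be the other value — set x6 = True.
From the singleton clause (¬x3), x3 = False.
From the singleton clause (¬x1), x1 = False.
From the singleton clause (x2), x2 = True.
From the singleton clause (¬x5), x5 = False.
That conflicts with the unit clause (x5).
Either choice for x6 ends in contradiction.
So every satisfying assignment has x4 = False.

False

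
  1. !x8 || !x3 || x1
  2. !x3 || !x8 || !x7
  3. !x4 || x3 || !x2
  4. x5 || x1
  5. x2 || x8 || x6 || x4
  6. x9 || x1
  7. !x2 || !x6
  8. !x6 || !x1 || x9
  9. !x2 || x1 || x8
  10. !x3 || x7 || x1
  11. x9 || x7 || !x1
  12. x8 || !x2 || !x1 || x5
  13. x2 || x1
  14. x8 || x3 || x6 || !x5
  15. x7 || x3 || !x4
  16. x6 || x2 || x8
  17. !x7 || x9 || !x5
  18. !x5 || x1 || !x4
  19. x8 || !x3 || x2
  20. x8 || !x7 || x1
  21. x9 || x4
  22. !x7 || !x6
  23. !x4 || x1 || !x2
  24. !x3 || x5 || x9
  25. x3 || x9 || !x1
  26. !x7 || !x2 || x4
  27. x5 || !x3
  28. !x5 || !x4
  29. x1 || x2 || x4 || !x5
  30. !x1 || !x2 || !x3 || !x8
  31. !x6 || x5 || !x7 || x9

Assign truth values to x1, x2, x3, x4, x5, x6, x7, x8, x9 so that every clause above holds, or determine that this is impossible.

Try x5 = false.
Unit clause (x1) forces x1 = true.
Unit clause (!x3) forces x3 = false.
Unit clause (x9) forces x9 = true.
Try x4 = false.
Try x2 = false.
Try x8 = true.
Try x7 = false.
All clauses hold; x6 can take either value.

x1=true, x2=false, x3=false, x4=false, x5=false, x6=false, x7=false, x8=true, x9=true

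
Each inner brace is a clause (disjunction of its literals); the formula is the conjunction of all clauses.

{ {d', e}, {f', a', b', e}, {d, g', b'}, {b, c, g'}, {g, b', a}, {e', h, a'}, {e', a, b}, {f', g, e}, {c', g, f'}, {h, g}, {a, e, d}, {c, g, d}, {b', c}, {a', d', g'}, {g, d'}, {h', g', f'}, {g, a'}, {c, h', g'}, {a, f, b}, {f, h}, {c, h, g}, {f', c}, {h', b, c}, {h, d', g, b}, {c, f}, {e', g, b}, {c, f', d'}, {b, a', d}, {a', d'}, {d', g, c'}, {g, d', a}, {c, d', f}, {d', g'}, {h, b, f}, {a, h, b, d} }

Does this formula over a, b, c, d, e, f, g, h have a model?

No

Try d = 0.
Try g = 0.
(h) alone gives h = 1.
(c) alone gives c = 1.
(f') alone gives f = 0.
(a') alone gives a = 0.
(b') alone gives b = 0.
That conflicts with the unit clause (b).
That branch fails; take g = 1 instead.
(b') alone gives b = 0.
(c) alone gives c = 1.
(a') alone gives a = 0.
(e') alone gives e = 0.
That conflicts with the unit clause (e).
Neither g = 1 nor g = 0 works.
That branch fails; take d = 1 instead.
(e) alone gives e = 1.
(g) alone gives g = 1.
That conflicts with the unit clause (g').
Neither d = 1 nor d = 0 works.
No assignment satisfies every clause.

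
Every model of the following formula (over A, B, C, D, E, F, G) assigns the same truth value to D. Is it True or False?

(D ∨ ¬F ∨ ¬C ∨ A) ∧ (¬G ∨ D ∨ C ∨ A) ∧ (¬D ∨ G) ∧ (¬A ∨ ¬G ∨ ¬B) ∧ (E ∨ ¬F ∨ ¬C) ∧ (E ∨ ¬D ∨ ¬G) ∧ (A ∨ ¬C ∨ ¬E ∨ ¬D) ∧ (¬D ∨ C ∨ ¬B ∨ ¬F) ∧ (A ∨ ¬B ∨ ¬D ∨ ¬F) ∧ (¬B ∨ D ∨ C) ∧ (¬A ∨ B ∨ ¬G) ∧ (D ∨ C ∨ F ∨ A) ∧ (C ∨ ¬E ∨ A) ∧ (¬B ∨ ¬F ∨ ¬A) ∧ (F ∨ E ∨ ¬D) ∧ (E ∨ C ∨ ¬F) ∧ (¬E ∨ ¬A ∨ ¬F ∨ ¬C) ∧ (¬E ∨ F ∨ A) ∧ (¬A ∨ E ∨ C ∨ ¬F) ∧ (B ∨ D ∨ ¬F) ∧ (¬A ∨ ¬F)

False

Suppose D = True.
(G) alone gives G = True.
(E) alone gives E = True.
Suppose A = False.
(¬C) alone gives C = False.
But (C) is also a unit clause — contradiction.
So A must be the other value — set A = True.
(¬B) alone gives B = False.
But (B) is also a unit clause — contradiction.
Both values of A lead to a conflict.
So every satisfying assignment has D = False.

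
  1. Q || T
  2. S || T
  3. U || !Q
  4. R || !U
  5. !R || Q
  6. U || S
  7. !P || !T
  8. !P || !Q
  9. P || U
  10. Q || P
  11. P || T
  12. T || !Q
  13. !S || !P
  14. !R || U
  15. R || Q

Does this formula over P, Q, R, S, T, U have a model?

Yes

Branch on Q: set Q = true.
The clause (U) is unit, so U = true.
The clause (R) is unit, so R = true.
The clause (!P) is unit, so P = false.
The clause (T) is unit, so T = true.
Every clause is now satisfied; S is unconstrained.
A satisfying assignment: P ↦ false, Q ↦ true, R ↦ true, S ↦ false, T ↦ true, U ↦ true.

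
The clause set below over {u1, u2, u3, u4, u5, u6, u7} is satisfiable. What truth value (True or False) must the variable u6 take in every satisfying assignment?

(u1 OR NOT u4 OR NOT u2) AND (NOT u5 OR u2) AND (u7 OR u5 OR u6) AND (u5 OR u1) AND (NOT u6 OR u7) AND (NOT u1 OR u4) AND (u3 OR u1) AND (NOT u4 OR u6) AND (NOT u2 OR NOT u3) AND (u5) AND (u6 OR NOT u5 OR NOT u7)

Suppose u6 = false.
Unit clause (NOT u4) forces u4 = false.
Unit clause (NOT u1) forces u1 = false.
Unit clause (u5) forces u5 = true.
Unit clause (u2) forces u2 = true.
Unit clause (u3) forces u3 = true.
But (NOT u3) is also a unit clause — contradiction.
So every satisfying assignment has u6 = True.

True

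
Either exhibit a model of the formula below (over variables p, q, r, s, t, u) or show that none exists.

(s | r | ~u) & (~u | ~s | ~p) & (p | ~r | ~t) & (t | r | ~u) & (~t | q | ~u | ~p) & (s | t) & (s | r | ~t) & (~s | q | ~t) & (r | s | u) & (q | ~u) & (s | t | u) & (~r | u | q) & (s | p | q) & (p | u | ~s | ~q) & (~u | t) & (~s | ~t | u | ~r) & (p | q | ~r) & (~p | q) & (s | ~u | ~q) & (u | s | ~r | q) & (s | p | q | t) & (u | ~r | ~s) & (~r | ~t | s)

Case s = 1:
Case u = 1:
(~p) alone gives p = 0.
(q) alone gives q = 1.
(t) alone gives t = 1.
(~r) alone gives r = 0.
This assignment satisfies each clause.

p=0,  q=1,  r=0,  s=1,  t=1,  u=1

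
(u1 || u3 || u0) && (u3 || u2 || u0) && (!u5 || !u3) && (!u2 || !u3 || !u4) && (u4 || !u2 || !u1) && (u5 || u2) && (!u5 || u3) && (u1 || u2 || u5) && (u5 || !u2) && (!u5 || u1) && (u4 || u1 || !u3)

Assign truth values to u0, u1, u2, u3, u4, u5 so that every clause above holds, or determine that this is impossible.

Try u5 = false.
From the singleton clause (u2), u2 = true.
But (!u2) is also a unit clause — contradiction.
Backtrack on u5: now try u5 = true.
From the singleton clause (!u3), u3 = false.
But (u3) is also a unit clause — contradiction.
Both values of u5 lead to a conflict.

UNSATISFIABLE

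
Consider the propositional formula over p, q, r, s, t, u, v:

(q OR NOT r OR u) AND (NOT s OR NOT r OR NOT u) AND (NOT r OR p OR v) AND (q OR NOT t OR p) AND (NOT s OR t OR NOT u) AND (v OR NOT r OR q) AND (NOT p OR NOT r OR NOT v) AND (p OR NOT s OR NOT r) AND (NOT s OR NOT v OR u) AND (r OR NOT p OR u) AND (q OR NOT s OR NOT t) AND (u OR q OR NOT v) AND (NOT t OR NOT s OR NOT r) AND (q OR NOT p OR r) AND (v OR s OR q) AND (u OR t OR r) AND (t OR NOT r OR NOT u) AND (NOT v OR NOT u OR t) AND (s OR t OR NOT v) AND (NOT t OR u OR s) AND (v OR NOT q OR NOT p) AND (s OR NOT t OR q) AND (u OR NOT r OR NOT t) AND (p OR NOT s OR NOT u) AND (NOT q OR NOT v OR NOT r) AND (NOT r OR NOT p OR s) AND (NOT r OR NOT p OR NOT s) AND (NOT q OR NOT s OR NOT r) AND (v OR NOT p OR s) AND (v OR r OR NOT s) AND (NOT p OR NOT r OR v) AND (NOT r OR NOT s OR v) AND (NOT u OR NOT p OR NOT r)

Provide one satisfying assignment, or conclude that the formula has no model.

p=false,  q=true,  r=false,  s=false,  t=false,  u=true,  v=false

Case q = true:
Case v = false:
Unit clause (NOT p) forces p = false.
Unit clause (NOT r) forces r = false.
Unit clause (NOT s) forces s = false.
Case u = true:
No clause remains; t is free.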